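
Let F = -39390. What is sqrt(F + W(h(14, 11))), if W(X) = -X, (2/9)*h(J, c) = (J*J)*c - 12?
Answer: I*sqrt(49038) ≈ 221.45*I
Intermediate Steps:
h(J, c) = -54 + 9*c*J**2/2 (h(J, c) = 9*((J*J)*c - 12)/2 = 9*(J**2*c - 12)/2 = 9*(c*J**2 - 12)/2 = 9*(-12 + c*J**2)/2 = -54 + 9*c*J**2/2)
sqrt(F + W(h(14, 11))) = sqrt(-39390 - (-54 + (9/2)*11*14**2)) = sqrt(-39390 - (-54 + (9/2)*11*196)) = sqrt(-39390 - (-54 + 9702)) = sqrt(-39390 - 1*9648) = sqrt(-39390 - 9648) = sqrt(-49038) = I*sqrt(49038)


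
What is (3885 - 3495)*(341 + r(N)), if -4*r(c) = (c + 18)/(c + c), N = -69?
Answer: 12231765/92 ≈ 1.3295e+5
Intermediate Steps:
r(c) = -(18 + c)/(8*c) (r(c) = -(c + 18)/(4*(c + c)) = -(18 + c)/(4*(2*c)) = -(18 + c)*1/(2*c)/4 = -(18 + c)/(8*c))
(3885 - 3495)*(341 + r(N)) = (3885 - 3495)*(341 + (1/8)*(-18 - 1*(-69))/(-69)) = 390*(341 + (1/8)*(-1/69)*(-18 + 69)) = 390*(341 + (1/8)*(-1/69)*51) = 390*(341 - 17/184) = 390*(62727/184) = 12231765/92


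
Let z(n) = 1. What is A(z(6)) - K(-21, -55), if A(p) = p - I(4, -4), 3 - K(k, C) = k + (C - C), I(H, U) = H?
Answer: -27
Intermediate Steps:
K(k, C) = 3 - k (K(k, C) = 3 - (k + (C - C)) = 3 - (k + 0) = 3 - k)
A(p) = -4 + p (A(p) = p - 1*4 = p - 4 = -4 + p)
A(z(6)) - K(-21, -55) = (-4 + 1) - (3 - 1*(-21)) = -3 - (3 + 21) = -3 - 1*24 = -3 - 24 = -27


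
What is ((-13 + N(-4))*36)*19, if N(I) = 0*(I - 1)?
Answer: -8892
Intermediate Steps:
N(I) = 0 (N(I) = 0*(-1 + I) = 0)
((-13 + N(-4))*36)*19 = ((-13 + 0)*36)*19 = -13*36*19 = -468*19 = -8892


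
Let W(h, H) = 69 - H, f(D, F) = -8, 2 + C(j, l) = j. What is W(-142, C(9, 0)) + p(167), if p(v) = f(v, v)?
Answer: 54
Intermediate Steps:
C(j, l) = -2 + j
p(v) = -8
W(-142, C(9, 0)) + p(167) = (69 - (-2 + 9)) - 8 = (69 - 1*7) - 8 = (69 - 7) - 8 = 62 - 8 = 54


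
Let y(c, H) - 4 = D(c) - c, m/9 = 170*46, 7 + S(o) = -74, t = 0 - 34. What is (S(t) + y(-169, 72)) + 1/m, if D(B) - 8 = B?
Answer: -4856219/70380 ≈ -69.000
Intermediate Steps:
D(B) = 8 + B
t = -34
S(o) = -81 (S(o) = -7 - 74 = -81)
m = 70380 (m = 9*(170*46) = 9*7820 = 70380)
y(c, H) = 12 (y(c, H) = 4 + ((8 + c) - c) = 4 + 8 = 12)
(S(t) + y(-169, 72)) + 1/m = (-81 + 12) + 1/70380 = -69 + 1/70380 = -4856219/70380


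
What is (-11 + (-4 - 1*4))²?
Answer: 361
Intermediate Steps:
(-11 + (-4 - 1*4))² = (-11 + (-4 - 4))² = (-11 - 8)² = (-19)² = 361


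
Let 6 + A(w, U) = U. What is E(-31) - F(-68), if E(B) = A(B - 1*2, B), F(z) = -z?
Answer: -105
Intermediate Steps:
A(w, U) = -6 + U
E(B) = -6 + B
E(-31) - F(-68) = (-6 - 31) - (-1)*(-68) = -37 - 1*68 = -37 - 68 = -105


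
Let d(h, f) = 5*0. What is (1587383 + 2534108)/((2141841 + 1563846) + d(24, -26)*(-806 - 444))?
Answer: 4121491/3705687 ≈ 1.1122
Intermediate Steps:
d(h, f) = 0
(1587383 + 2534108)/((2141841 + 1563846) + d(24, -26)*(-806 - 444)) = (1587383 + 2534108)/((2141841 + 1563846) + 0*(-806 - 444)) = 4121491/(3705687 + 0*(-1250)) = 4121491/(3705687 + 0) = 4121491/3705687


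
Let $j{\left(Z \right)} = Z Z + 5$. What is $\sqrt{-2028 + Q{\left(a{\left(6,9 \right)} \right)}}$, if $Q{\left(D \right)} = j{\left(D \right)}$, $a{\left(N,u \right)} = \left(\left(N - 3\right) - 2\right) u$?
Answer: $i \sqrt{1942} \approx 44.068 i$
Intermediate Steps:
$j{\left(Z \right)} = 5 + Z^{2}$ ($j{\left(Z \right)} = Z^{2} + 5 = 5 + Z^{2}$)
$a{\left(N,u \right)} = u \left(-5 + N\right)$ ($a{\left(N,u \right)} = \left(\left(-3 + N\right) - 2\right) u = \left(-5 + N\right) u = u \left(-5 + N\right)$)
$Q{\left(D \right)} = 5 + D^{2}$
$\sqrt{-2028 + Q{\left(a{\left(6,9 \right)} \right)}} = \sqrt{-2028 + \left(5 + \left(9 \left(-5 + 6\right)\right)^{2}\right)} = \sqrt{-2028 + \left(5 + \left(9 \cdot 1\right)^{2}\right)} = \sqrt{-2028 + \left(5 + 9^{2}\right)} = \sqrt{-2028 + \left(5 + 81\right)} = \sqrt{-2028 + 86} = \sqrt{-1942} = i \sqrt{1942}$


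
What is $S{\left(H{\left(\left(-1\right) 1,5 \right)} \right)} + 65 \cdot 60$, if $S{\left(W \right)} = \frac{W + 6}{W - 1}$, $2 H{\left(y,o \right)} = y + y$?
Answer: $\frac{7795}{2} \approx 3897.5$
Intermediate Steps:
$H{\left(y,o \right)} = y$ ($H{\left(y,o \right)} = \frac{y + y}{2} = \frac{2 y}{2} = y$)
$S{\left(W \right)} = \frac{6 + W}{-1 + W}$
$S{\left(H{\left(\left(-1\right) 1,5 \right)} \right)} + 65 \cdot 60 = \frac{6 - 1}{-1 - 1} + 65 \cdot 60 = \frac{6 - 1}{-1 - 1} + 3900 = \frac{1}{-2} \cdot 5 + 3900 = \left(- \frac{1}{2}\right) 5 + 3900 = - \frac{5}{2} + 3900 = \frac{7795}{2}$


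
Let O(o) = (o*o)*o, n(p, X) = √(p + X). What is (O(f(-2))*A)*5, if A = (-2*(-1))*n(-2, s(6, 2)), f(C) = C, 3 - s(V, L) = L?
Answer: -80*I ≈ -80.0*I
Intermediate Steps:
s(V, L) = 3 - L
n(p, X) = √(X + p)
A = 2*I (A = (-2*(-1))*√((3 - 1*2) - 2) = 2*√((3 - 2) - 2) = 2*√(1 - 2) = 2*√(-1) = 2*I ≈ 2.0*I)
O(o) = o³ (O(o) = o²*o = o³)
(O(f(-2))*A)*5 = ((-2)³*(2*I))*5 = -16*I*5 = -80*I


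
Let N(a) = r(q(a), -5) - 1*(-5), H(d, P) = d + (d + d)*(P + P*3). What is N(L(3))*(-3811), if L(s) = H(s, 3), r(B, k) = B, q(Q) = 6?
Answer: -41921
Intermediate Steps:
H(d, P) = d + 8*P*d (H(d, P) = d + (2*d)*(P + 3*P) = d + (2*d)*(4*P) = d + 8*P*d)
L(s) = 25*s (L(s) = s*(1 + 8*3) = s*(1 + 24) = s*25 = 25*s)
N(a) = 11 (N(a) = 6 - 1*(-5) = 6 + 5 = 11)
N(L(3))*(-3811) = 11*(-3811) = -41921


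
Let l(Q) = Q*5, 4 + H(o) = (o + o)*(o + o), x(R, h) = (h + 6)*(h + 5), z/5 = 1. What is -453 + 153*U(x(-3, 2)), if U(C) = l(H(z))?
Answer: 72987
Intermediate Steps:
z = 5 (z = 5*1 = 5)
x(R, h) = (5 + h)*(6 + h) (x(R, h) = (6 + h)*(5 + h) = (5 + h)*(6 + h))
H(o) = -4 + 4*o² (H(o) = -4 + (o + o)*(o + o) = -4 + (2*o)*(2*o) = -4 + 4*o²)
l(Q) = 5*Q
U(C) = 480 (U(C) = 5*(-4 + 4*5²) = 5*(-4 + 4*25) = 5*(-4 + 100) = 5*96 = 480)
-453 + 153*U(x(-3, 2)) = -453 + 153*480 = -453 + 73440 = 72987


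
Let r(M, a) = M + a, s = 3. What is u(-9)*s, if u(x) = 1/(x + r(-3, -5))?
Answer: -3/17 ≈ -0.17647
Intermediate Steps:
u(x) = 1/(-8 + x) (u(x) = 1/(x + (-3 - 5)) = 1/(x - 8) = 1/(-8 + x))
u(-9)*s = 3/(-8 - 9) = 3/(-17) = -1/17*3 = -3/17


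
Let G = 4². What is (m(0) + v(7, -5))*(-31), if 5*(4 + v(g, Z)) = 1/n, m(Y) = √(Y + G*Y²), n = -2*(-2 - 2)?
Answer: 4929/40 ≈ 123.22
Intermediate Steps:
n = 8 (n = -2*(-4) = 8)
G = 16
m(Y) = √(Y + 16*Y²)
v(g, Z) = -159/40 (v(g, Z) = -4 + (⅕)/8 = -4 + (⅕)*(⅛) = -4 + 1/40 = -159/40)
(m(0) + v(7, -5))*(-31) = (√(0*(1 + 16*0)) - 159/40)*(-31) = (√(0*(1 + 0)) - 159/40)*(-31) = (√(0*1) - 159/40)*(-31) = (√0 - 159/40)*(-31) = (0 - 159/40)*(-31) = -159/40*(-31) = 4929/40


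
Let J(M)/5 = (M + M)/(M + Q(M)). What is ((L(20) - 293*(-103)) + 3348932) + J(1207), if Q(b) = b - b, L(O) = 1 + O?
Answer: 3379142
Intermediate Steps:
Q(b) = 0
J(M) = 10 (J(M) = 5*((M + M)/(M + 0)) = 5*((2*M)/M) = 5*2 = 10)
((L(20) - 293*(-103)) + 3348932) + J(1207) = (((1 + 20) - 293*(-103)) + 3348932) + 10 = ((21 + 30179) + 3348932) + 10 = (30200 + 3348932) + 10 = 3379132 + 10 = 3379142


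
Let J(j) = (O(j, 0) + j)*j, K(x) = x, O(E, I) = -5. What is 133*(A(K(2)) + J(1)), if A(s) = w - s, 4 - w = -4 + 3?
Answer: -133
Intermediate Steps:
w = 5 (w = 4 - (-4 + 3) = 4 - 1*(-1) = 4 + 1 = 5)
A(s) = 5 - s
J(j) = j*(-5 + j) (J(j) = (-5 + j)*j = j*(-5 + j))
133*(A(K(2)) + J(1)) = 133*((5 - 1*2) + 1*(-5 + 1)) = 133*((5 - 2) + 1*(-4)) = 133*(3 - 4) = 133*(-1) = -133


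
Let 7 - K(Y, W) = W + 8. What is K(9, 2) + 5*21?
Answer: 102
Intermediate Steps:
K(Y, W) = -1 - W (K(Y, W) = 7 - (W + 8) = 7 - (8 + W) = 7 + (-8 - W) = -1 - W)
K(9, 2) + 5*21 = (-1 - 1*2) + 5*21 = (-1 - 2) + 105 = -3 + 105 = 102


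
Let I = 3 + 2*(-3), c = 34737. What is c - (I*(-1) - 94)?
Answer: 34828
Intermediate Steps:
I = -3 (I = 3 - 6 = -3)
c - (I*(-1) - 94) = 34737 - (-3*(-1) - 94) = 34737 - (3 - 94) = 34737 - 1*(-91) = 34737 + 91 = 34828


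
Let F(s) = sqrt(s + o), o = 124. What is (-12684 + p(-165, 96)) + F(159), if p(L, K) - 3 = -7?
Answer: -12688 + sqrt(283) ≈ -12671.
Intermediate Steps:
p(L, K) = -4 (p(L, K) = 3 - 7 = -4)
F(s) = sqrt(124 + s) (F(s) = sqrt(s + 124) = sqrt(124 + s))
(-12684 + p(-165, 96)) + F(159) = (-12684 - 4) + sqrt(124 + 159) = -12688 + sqrt(283)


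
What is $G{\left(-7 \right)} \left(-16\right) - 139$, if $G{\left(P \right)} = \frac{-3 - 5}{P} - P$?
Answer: $- \frac{1885}{7} \approx -269.29$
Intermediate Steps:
$G{\left(P \right)} = - P - \frac{8}{P}$ ($G{\left(P \right)} = \frac{-3 - 5}{P} - P = - \frac{8}{P} - P = - P - \frac{8}{P}$)
$G{\left(-7 \right)} \left(-16\right) - 139 = \left(\left(-1\right) \left(-7\right) - \frac{8}{-7}\right) \left(-16\right) - 139 = \left(7 - - \frac{8}{7}\right) \left(-16\right) - 139 = \left(7 + \frac{8}{7}\right) \left(-16\right) - 139 = \frac{57}{7} \left(-16\right) - 139 = - \frac{912}{7} - 139 = - \frac{1885}{7}$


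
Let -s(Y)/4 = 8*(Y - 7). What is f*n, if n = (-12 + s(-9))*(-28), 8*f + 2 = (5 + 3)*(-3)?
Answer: 45500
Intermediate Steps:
s(Y) = 224 - 32*Y (s(Y) = -32*(Y - 7) = -32*(-7 + Y) = -4*(-56 + 8*Y) = 224 - 32*Y)
f = -13/4 (f = -1/4 + ((5 + 3)*(-3))/8 = -1/4 + (8*(-3))/8 = -1/4 + (1/8)*(-24) = -1/4 - 3 = -13/4 ≈ -3.2500)
n = -14000 (n = (-12 + (224 - 32*(-9)))*(-28) = (-12 + (224 + 288))*(-28) = (-12 + 512)*(-28) = 500*(-28) = -14000)
f*n = -13/4*(-14000) = 45500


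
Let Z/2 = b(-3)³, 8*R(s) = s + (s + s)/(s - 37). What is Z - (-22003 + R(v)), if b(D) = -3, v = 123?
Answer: 1886261/86 ≈ 21933.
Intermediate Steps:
R(s) = s/8 + s/(4*(-37 + s)) (R(s) = (s + (s + s)/(s - 37))/8 = (s + (2*s)/(-37 + s))/8 = (s + 2*s/(-37 + s))/8 = s/8 + s/(4*(-37 + s)))
Z = -54 (Z = 2*(-3)³ = 2*(-27) = -54)
Z - (-22003 + R(v)) = -54 - (-22003 + (⅛)*123*(-35 + 123)/(-37 + 123)) = -54 - (-22003 + (⅛)*123*88/86) = -54 - (-22003 + (⅛)*123*(1/86)*88) = -54 - (-22003 + 1353/86) = -54 - 1*(-1890905/86) = -54 + 1890905/86 = 1886261/86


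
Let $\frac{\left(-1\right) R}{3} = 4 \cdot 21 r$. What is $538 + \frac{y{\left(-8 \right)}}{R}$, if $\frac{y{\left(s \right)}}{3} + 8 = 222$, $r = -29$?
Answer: $\frac{655391}{1218} \approx 538.09$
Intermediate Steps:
$y{\left(s \right)} = 642$ ($y{\left(s \right)} = -24 + 3 \cdot 222 = -24 + 666 = 642$)
$R = 7308$ ($R = - 3 \cdot 4 \cdot 21 \left(-29\right) = - 3 \cdot 84 \left(-29\right) = \left(-3\right) \left(-2436\right) = 7308$)
$538 + \frac{y{\left(-8 \right)}}{R} = 538 + \frac{642}{7308} = 538 + 642 \cdot \frac{1}{7308} = 538 + \frac{107}{1218} = \frac{655391}{1218}$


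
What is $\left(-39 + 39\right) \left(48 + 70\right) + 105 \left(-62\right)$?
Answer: $-6510$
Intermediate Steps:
$\left(-39 + 39\right) \left(48 + 70\right) + 105 \left(-62\right) = 0 \cdot 118 - 6510 = 0 - 6510 = -6510$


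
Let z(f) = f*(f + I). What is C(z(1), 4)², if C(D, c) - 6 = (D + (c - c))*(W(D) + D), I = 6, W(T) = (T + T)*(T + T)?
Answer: 2036329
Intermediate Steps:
W(T) = 4*T² (W(T) = (2*T)*(2*T) = 4*T²)
z(f) = f*(6 + f) (z(f) = f*(f + 6) = f*(6 + f))
C(D, c) = 6 + D*(D + 4*D²) (C(D, c) = 6 + (D + (c - c))*(4*D² + D) = 6 + (D + 0)*(D + 4*D²) = 6 + D*(D + 4*D²))
C(z(1), 4)² = (6 + (1*(6 + 1))² + 4*(1*(6 + 1))³)² = (6 + (1*7)² + 4*(1*7)³)² = (6 + 7² + 4*7³)² = (6 + 49 + 4*343)² = (6 + 49 + 1372)² = 1427² = 2036329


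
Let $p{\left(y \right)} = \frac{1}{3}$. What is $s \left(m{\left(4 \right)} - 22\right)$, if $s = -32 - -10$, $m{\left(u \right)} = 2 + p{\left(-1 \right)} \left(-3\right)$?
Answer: $462$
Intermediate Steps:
$p{\left(y \right)} = \frac{1}{3}$
$m{\left(u \right)} = 1$ ($m{\left(u \right)} = 2 + \frac{1}{3} \left(-3\right) = 2 - 1 = 1$)
$s = -22$ ($s = -32 + 10 = -22$)
$s \left(m{\left(4 \right)} - 22\right) = - 22 \left(1 - 22\right) = \left(-22\right) \left(-21\right) = 462$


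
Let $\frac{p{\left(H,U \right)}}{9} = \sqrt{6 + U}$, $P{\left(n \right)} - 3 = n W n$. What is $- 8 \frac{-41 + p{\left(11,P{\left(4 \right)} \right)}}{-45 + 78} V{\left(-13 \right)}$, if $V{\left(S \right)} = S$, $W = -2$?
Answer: $- \frac{4264}{33} + \frac{312 i \sqrt{23}}{11} \approx -129.21 + 136.03 i$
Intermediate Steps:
$P{\left(n \right)} = 3 - 2 n^{2}$ ($P{\left(n \right)} = 3 + n \left(-2\right) n = 3 + - 2 n n = 3 - 2 n^{2}$)
$p{\left(H,U \right)} = 9 \sqrt{6 + U}$
$- 8 \frac{-41 + p{\left(11,P{\left(4 \right)} \right)}}{-45 + 78} V{\left(-13 \right)} = - 8 \frac{-41 + 9 \sqrt{6 + \left(3 - 2 \cdot 4^{2}\right)}}{-45 + 78} \left(-13\right) = - 8 \frac{-41 + 9 \sqrt{6 + \left(3 - 32\right)}}{33} \left(-13\right) = - 8 \left(-41 + 9 \sqrt{6 + \left(3 - 32\right)}\right) \frac{1}{33} \left(-13\right) = - 8 \left(-41 + 9 \sqrt{6 - 29}\right) \frac{1}{33} \left(-13\right) = - 8 \left(-41 + 9 \sqrt{-23}\right) \frac{1}{33} \left(-13\right) = - 8 \left(-41 + 9 i \sqrt{23}\right) \frac{1}{33} \left(-13\right) = - 8 \left(- \frac{41}{33} + \frac{3 i \sqrt{23}}{11}\right) \left(-13\right) = \left(\frac{328}{33} - \frac{24 i \sqrt{23}}{11}\right) \left(-13\right) = - \frac{4264}{33} + \frac{312 i \sqrt{23}}{11}$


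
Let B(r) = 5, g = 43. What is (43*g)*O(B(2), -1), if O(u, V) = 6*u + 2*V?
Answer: 51772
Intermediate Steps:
O(u, V) = 2*V + 6*u
(43*g)*O(B(2), -1) = (43*43)*(2*(-1) + 6*5) = 1849*(-2 + 30) = 1849*28 = 51772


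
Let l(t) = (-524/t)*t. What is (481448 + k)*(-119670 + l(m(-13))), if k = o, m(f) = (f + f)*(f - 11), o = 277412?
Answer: -91210418840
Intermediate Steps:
m(f) = 2*f*(-11 + f) (m(f) = (2*f)*(-11 + f) = 2*f*(-11 + f))
k = 277412
l(t) = -524
(481448 + k)*(-119670 + l(m(-13))) = (481448 + 277412)*(-119670 - 524) = 758860*(-120194) = -91210418840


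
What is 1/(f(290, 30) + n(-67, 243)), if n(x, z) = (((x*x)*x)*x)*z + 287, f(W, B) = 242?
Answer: 1/4896722932 ≈ 2.0422e-10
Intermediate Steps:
n(x, z) = 287 + z*x**4 (n(x, z) = ((x**2*x)*x)*z + 287 = (x**3*x)*z + 287 = x**4*z + 287 = z*x**4 + 287 = 287 + z*x**4)
1/(f(290, 30) + n(-67, 243)) = 1/(242 + (287 + 243*(-67)**4)) = 1/(242 + (287 + 243*20151121)) = 1/(242 + (287 + 4896722403)) = 1/(242 + 4896722690) = 1/4896722932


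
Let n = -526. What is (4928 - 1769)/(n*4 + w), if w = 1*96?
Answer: -3159/2008 ≈ -1.5732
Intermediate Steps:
w = 96
(4928 - 1769)/(n*4 + w) = (4928 - 1769)/(-526*4 + 96) = 3159/(-2104 + 96) = 3159/(-2008) = 3159*(-1/2008) = -3159/2008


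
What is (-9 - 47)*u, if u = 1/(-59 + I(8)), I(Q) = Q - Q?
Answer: 56/59 ≈ 0.94915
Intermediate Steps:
I(Q) = 0
u = -1/59 (u = 1/(-59 + 0) = 1/(-59) = -1/59 ≈ -0.016949)
(-9 - 47)*u = (-9 - 47)*(-1/59) = -56*(-1/59) = 56/59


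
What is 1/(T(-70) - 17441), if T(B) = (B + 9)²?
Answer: -1/13720 ≈ -7.2886e-5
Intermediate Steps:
T(B) = (9 + B)²
1/(T(-70) - 17441) = 1/((9 - 70)² - 17441) = 1/((-61)² - 17441) = 1/(3721 - 17441) = 1/(-13720) = -1/13720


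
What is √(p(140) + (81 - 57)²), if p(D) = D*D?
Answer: 4*√1261 ≈ 142.04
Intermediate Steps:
p(D) = D²
√(p(140) + (81 - 57)²) = √(140² + (81 - 57)²) = √(19600 + 24²) = √(19600 + 576) = √20176 = 4*√1261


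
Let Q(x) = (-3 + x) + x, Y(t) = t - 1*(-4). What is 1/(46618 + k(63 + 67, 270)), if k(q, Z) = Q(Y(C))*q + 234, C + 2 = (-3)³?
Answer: 1/39962 ≈ 2.5024e-5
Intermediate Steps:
C = -29 (C = -2 + (-3)³ = -2 - 27 = -29)
Y(t) = 4 + t (Y(t) = t + 4 = 4 + t)
Q(x) = -3 + 2*x
k(q, Z) = 234 - 53*q (k(q, Z) = (-3 + 2*(4 - 29))*q + 234 = (-3 + 2*(-25))*q + 234 = (-3 - 50)*q + 234 = -53*q + 234 = 234 - 53*q)
1/(46618 + k(63 + 67, 270)) = 1/(46618 + (234 - 53*(63 + 67))) = 1/(46618 + (234 - 53*130)) = 1/(46618 + (234 - 6890)) = 1/(46618 - 6656) = 1/39962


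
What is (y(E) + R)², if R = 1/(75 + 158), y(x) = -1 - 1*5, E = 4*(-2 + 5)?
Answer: 1951609/54289 ≈ 35.948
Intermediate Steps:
E = 12 (E = 4*3 = 12)
y(x) = -6 (y(x) = -1 - 5 = -6)
R = 1/233 ≈ 0.0042918
(y(E) + R)² = (-6 + 1/233)² = (-1397/233)² = 1951609/54289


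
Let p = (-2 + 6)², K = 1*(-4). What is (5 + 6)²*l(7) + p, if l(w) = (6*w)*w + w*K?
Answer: 32202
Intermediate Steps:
K = -4
p = 16 (p = 4² = 16)
l(w) = -4*w + 6*w² (l(w) = (6*w)*w + w*(-4) = 6*w² - 4*w = -4*w + 6*w²)
(5 + 6)²*l(7) + p = (5 + 6)²*(2*7*(-2 + 3*7)) + 16 = 11²*(2*7*(-2 + 21)) + 16 = 121*(2*7*19) + 16 = 121*266 + 16 = 32186 + 16 = 32202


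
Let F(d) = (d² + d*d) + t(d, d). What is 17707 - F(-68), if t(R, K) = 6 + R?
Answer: 8521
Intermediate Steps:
F(d) = 6 + d + 2*d² (F(d) = (d² + d*d) + (6 + d) = (d² + d²) + (6 + d) = 2*d² + (6 + d) = 6 + d + 2*d²)
17707 - F(-68) = 17707 - (6 - 68 + 2*(-68)²) = 17707 - (6 - 68 + 2*4624) = 17707 - (6 - 68 + 9248) = 17707 - 1*9186 = 17707 - 9186 = 8521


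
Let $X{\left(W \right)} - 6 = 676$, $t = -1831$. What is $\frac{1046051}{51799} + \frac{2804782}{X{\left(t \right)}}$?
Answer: $\frac{603298800}{145979} \approx 4132.8$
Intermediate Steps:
$X{\left(W \right)} = 682$ ($X{\left(W \right)} = 6 + 676 = 682$)
$\frac{1046051}{51799} + \frac{2804782}{X{\left(t \right)}} = \frac{1046051}{51799} + \frac{2804782}{682} = 1046051 \cdot \frac{1}{51799} + 2804782 \cdot \frac{1}{682} = \frac{1046051}{51799} + \frac{1402391}{341} = \frac{603298800}{145979}$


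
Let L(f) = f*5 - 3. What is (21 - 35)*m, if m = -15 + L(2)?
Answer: 112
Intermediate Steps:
L(f) = -3 + 5*f (L(f) = 5*f - 3 = -3 + 5*f)
m = -8 (m = -15 + (-3 + 5*2) = -15 + (-3 + 10) = -15 + 7 = -8)
(21 - 35)*m = (21 - 35)*(-8) = -14*(-8) = 112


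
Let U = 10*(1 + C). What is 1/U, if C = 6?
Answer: 1/70 ≈ 0.014286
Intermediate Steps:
U = 70 (U = 10*(1 + 6) = 10*7 = 70)
1/U = 1/70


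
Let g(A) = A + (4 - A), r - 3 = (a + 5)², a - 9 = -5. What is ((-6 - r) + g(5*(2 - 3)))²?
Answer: 7396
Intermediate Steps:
a = 4 (a = 9 - 5 = 4)
r = 84 (r = 3 + (4 + 5)² = 3 + 9² = 3 + 81 = 84)
g(A) = 4
((-6 - r) + g(5*(2 - 3)))² = ((-6 - 1*84) + 4)² = ((-6 - 84) + 4)² = (-90 + 4)² = (-86)² = 7396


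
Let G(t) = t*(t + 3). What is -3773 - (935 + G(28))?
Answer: -5576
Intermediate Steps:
G(t) = t*(3 + t)
-3773 - (935 + G(28)) = -3773 - (935 + 28*(3 + 28)) = -3773 - (935 + 28*31) = -3773 - (935 + 868) = -3773 - 1*1803 = -3773 - 1803 = -5576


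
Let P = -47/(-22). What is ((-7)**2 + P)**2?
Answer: 1265625/484 ≈ 2614.9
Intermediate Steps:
P = 47/22 (P = -47*(-1/22) = 47/22 ≈ 2.1364)
((-7)**2 + P)**2 = ((-7)**2 + 47/22)**2 = (49 + 47/22)**2 = (1125/22)**2 = 1265625/484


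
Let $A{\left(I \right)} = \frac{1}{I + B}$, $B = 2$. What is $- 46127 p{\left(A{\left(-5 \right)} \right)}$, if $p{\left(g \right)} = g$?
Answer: $\frac{46127}{3} \approx 15376.0$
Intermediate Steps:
$A{\left(I \right)} = \frac{1}{2 + I}$ ($A{\left(I \right)} = \frac{1}{I + 2} = \frac{1}{2 + I}$)
$- 46127 p{\left(A{\left(-5 \right)} \right)} = - \frac{46127}{2 - 5} = - \frac{46127}{-3} = \left(-46127\right) \left(- \frac{1}{3}\right) = \frac{46127}{3}$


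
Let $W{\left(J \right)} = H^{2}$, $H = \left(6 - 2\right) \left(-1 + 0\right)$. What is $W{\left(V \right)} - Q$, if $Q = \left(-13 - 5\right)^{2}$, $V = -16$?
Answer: $-308$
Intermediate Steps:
$H = -4$ ($H = 4 \left(-1\right) = -4$)
$W{\left(J \right)} = 16$ ($W{\left(J \right)} = \left(-4\right)^{2} = 16$)
$Q = 324$ ($Q = \left(-18\right)^{2} = 324$)
$W{\left(V \right)} - Q = 16 - 324 = -308$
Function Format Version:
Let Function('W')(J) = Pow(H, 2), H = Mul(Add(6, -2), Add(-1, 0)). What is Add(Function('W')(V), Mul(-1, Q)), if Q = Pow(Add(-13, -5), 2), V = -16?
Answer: -308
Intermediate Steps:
H = -4 (H = Mul(4, -1) = -4)
Function('W')(J) = 16 (Function('W')(J) = Pow(-4, 2) = 16)
Q = 324 (Q = Pow(-18, 2) = 324)
Add(Function('W')(V), Mul(-1, Q)) = Add(16, Mul(-1, 324)) = Add(16, -324) = -308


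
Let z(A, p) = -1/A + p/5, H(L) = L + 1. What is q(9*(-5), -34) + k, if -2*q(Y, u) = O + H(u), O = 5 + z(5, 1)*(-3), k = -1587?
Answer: -1573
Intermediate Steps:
H(L) = 1 + L
z(A, p) = -1/A + p/5 (z(A, p) = -1/A + p*(⅕) = -1/A + p/5)
O = 5 (O = 5 + (-1/5 + (⅕)*1)*(-3) = 5 + (-1*⅕ + ⅕)*(-3) = 5 + (-⅕ + ⅕)*(-3) = 5 + 0*(-3) = 5 + 0 = 5)
q(Y, u) = -3 - u/2 (q(Y, u) = -(5 + (1 + u))/2 = -(6 + u)/2 = -3 - u/2)
q(9*(-5), -34) + k = (-3 - ½*(-34)) - 1587 = (-3 + 17) - 1587 = 14 - 1587 = -1573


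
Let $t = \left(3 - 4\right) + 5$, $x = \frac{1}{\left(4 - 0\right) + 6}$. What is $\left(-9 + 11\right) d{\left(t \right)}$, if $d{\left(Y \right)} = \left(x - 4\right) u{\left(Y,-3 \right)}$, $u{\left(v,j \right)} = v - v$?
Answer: $0$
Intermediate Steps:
$u{\left(v,j \right)} = 0$
$x = \frac{1}{10}$ ($x = \frac{1}{\left(4 + 0\right) + 6} = \frac{1}{4 + 6} = \frac{1}{10} \approx 0.1$)
$t = 4$ ($t = -1 + 5 = 4$)
$d{\left(Y \right)} = 0$ ($d{\left(Y \right)} = \left(\frac{1}{10} - 4\right) 0 = \left(- \frac{39}{10}\right) 0 = 0$)
$\left(-9 + 11\right) d{\left(t \right)} = \left(-9 + 11\right) 0 = 2 \cdot 0 = 0$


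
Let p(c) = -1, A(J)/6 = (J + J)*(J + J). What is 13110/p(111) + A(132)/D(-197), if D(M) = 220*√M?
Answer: -13110 - 9504*I*√197/985 ≈ -13110.0 - 135.43*I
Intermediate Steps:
A(J) = 24*J² (A(J) = 6*((J + J)*(J + J)) = 6*((2*J)*(2*J)) = 6*(4*J²) = 24*J²)
13110/p(111) + A(132)/D(-197) = 13110/(-1) + (24*132²)/((220*√(-197))) = 13110*(-1) + (24*17424)/((220*(I*√197))) = -13110 + 418176/((220*I*√197)) = -13110 + 418176*(-I*√197/43340) = -13110 - 9504*I*√197/985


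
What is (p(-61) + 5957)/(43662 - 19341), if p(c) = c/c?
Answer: 1986/8107 ≈ 0.24497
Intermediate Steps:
p(c) = 1
(p(-61) + 5957)/(43662 - 19341) = (1 + 5957)/(43662 - 19341) = 5958/24321 = 5958*(1/24321) = 1986/8107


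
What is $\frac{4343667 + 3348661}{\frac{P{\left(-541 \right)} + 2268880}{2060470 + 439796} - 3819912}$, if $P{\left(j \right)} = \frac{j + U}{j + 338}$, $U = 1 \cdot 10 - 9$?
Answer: $- \frac{976067957581836}{484702786756249} \approx -2.0137$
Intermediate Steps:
$U = 1$ ($U = 10 - 9 = 1$)
$P{\left(j \right)} = \frac{1 + j}{338 + j}$ ($P{\left(j \right)} = \frac{j + 1}{j + 338} = \frac{1 + j}{338 + j}$)
$\frac{4343667 + 3348661}{\frac{P{\left(-541 \right)} + 2268880}{2060470 + 439796} - 3819912} = \frac{4343667 + 3348661}{\frac{\frac{1 - 541}{338 - 541} + 2268880}{2060470 + 439796} - 3819912} = \frac{7692328}{\frac{\frac{1}{-203} \left(-540\right) + 2268880}{2500266} - 3819912} = \frac{7692328}{\left(\left(- \frac{1}{203}\right) \left(-540\right) + 2268880\right) \frac{1}{2500266} - 3819912} = \frac{7692328}{\left(\frac{540}{203} + 2268880\right) \frac{1}{2500266} - 3819912} = \frac{7692328}{\frac{460583180}{203} \cdot \frac{1}{2500266} - 3819912} = \frac{7692328}{\frac{230291590}{253776999} - 3819912} = \frac{7692328}{- \frac{969405573512498}{253776999}} = 7692328 \left(- \frac{253776999}{969405573512498}\right) = - \frac{976067957581836}{484702786756249}$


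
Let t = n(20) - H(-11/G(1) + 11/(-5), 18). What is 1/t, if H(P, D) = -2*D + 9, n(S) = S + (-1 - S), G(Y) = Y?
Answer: 1/26 ≈ 0.038462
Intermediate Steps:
n(S) = -1
H(P, D) = 9 - 2*D
t = 26 (t = -1 - (9 - 2*18) = -1 - (9 - 36) = -1 - 1*(-27) = -1 + 27 = 26)
1/t = 1/26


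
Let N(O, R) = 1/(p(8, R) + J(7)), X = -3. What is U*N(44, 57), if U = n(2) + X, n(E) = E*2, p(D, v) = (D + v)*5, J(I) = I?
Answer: 1/332 ≈ 0.0030120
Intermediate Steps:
p(D, v) = 5*D + 5*v
n(E) = 2*E
U = 1 (U = 2*2 - 3 = 4 - 3 = 1)
N(O, R) = 1/(47 + 5*R) (N(O, R) = 1/((5*8 + 5*R) + 7) = 1/((40 + 5*R) + 7) = 1/(47 + 5*R))
U*N(44, 57) = 1/(47 + 5*57) = 1/(47 + 285) = 1/332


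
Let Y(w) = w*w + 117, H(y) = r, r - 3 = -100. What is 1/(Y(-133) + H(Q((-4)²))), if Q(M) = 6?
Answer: 1/17709 ≈ 5.6468e-5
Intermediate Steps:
r = -97 (r = 3 - 100 = -97)
H(y) = -97
Y(w) = 117 + w² (Y(w) = w² + 117 = 117 + w²)
1/(Y(-133) + H(Q((-4)²))) = 1/((117 + (-133)²) - 97) = 1/((117 + 17689) - 97) = 1/(17806 - 97) = 1/17709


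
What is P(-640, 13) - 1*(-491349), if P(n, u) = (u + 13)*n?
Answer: 474709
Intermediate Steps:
P(n, u) = n*(13 + u) (P(n, u) = (13 + u)*n = n*(13 + u))
P(-640, 13) - 1*(-491349) = -640*(13 + 13) - 1*(-491349) = -640*26 + 491349 = -16640 + 491349 = 474709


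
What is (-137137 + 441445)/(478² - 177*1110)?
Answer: 152154/16007 ≈ 9.5055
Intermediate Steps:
(-137137 + 441445)/(478² - 177*1110) = 304308/(228484 - 196470) = 304308/32014 = 304308*(1/32014) = 152154/16007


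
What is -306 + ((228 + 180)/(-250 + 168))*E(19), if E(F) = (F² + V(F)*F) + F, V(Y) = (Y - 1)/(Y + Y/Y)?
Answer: -467772/205 ≈ -2281.8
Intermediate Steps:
V(Y) = (-1 + Y)/(1 + Y) (V(Y) = (-1 + Y)/(Y + 1) = (-1 + Y)/(1 + Y))
E(F) = F + F² + F*(-1 + F)/(1 + F) (E(F) = (F² + ((-1 + F)/(1 + F))*F) + F = (F² + F*(-1 + F)/(1 + F)) + F = F + F² + F*(-1 + F)/(1 + F))
-306 + ((228 + 180)/(-250 + 168))*E(19) = -306 + ((228 + 180)/(-250 + 168))*(19²*(3 + 19)/(1 + 19)) = -306 + (408/(-82))*(361*22/20) = -306 + (408*(-1/82))*(361*(1/20)*22) = -306 - 204/41*3971/10 = -306 - 405042/205 = -467772/205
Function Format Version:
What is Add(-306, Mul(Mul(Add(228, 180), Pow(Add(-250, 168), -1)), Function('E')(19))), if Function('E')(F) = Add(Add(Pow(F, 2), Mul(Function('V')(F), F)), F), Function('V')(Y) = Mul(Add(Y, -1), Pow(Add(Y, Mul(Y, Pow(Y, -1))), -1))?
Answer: Rational(-467772, 205) ≈ -2281.8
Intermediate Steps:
Function('V')(Y) = Mul(Pow(Add(1, Y), -1), Add(-1, Y)) (Function('V')(Y) = Mul(Add(-1, Y), Pow(Add(Y, 1), -1)) = Mul(Add(-1, Y), Pow(Add(1, Y), -1)) = Mul(Pow(Add(1, Y), -1), Add(-1, Y)))
Function('E')(F) = Add(F, Pow(F, 2), Mul(F, Pow(Add(1, F), -1), Add(-1, F))) (Function('E')(F) = Add(Add(Pow(F, 2), Mul(Mul(Pow(Add(1, F), -1), Add(-1, F)), F)), F) = Add(Add(Pow(F, 2), Mul(F, Pow(Add(1, F), -1), Add(-1, F))), F) = Add(F, Pow(F, 2), Mul(F, Pow(Add(1, F), -1), Add(-1, F))))
Add(-306, Mul(Mul(Add(228, 180), Pow(Add(-250, 168), -1)), Function('E')(19))) = Add(-306, Mul(Mul(Add(228, 180), Pow(Add(-250, 168), -1)), Mul(Pow(19, 2), Pow(Add(1, 19), -1), Add(3, 19)))) = Add(-306, Mul(Mul(408, Pow(-82, -1)), Mul(361, Pow(20, -1), 22))) = Add(-306, Mul(Mul(408, Rational(-1, 82)), Mul(361, Rational(1, 20), 22))) = Add(-306, Mul(Rational(-204, 41), Rational(3971, 10))) = Add(-306, Rational(-405042, 205)) = Rational(-467772, 205)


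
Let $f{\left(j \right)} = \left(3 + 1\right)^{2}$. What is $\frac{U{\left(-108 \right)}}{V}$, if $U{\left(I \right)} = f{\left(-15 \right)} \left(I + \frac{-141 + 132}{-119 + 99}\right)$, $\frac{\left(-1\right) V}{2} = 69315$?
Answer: $\frac{1434}{115525} \approx 0.012413$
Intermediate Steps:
$V = -138630$ ($V = \left(-2\right) 69315 = -138630$)
$f{\left(j \right)} = 16$ ($f{\left(j \right)} = 4^{2} = 16$)
$U{\left(I \right)} = \frac{36}{5} + 16 I$ ($U{\left(I \right)} = 16 \left(I + \frac{-141 + 132}{-119 + 99}\right) = 16 \left(I - \frac{9}{-20}\right) = 16 \left(I - - \frac{9}{20}\right) = 16 \left(I + \frac{9}{20}\right) = 16 \left(\frac{9}{20} + I\right) = \frac{36}{5} + 16 I$)
$\frac{U{\left(-108 \right)}}{V} = \frac{\frac{36}{5} + 16 \left(-108\right)}{-138630} = \left(\frac{36}{5} - 1728\right) \left(- \frac{1}{138630}\right) = \left(- \frac{8604}{5}\right) \left(- \frac{1}{138630}\right) = \frac{1434}{115525}$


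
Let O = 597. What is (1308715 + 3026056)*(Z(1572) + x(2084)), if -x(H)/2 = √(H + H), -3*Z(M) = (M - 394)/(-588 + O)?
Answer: -5106360238/27 - 17339084*√1042 ≈ -7.4883e+8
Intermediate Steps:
Z(M) = 394/27 - M/27 (Z(M) = -(M - 394)/(3*(-588 + 597)) = -(-394 + M)/(3*9) = -(-394/9 + M/9)/3 = 394/27 - M/27)
x(H) = -2*√2*√H (x(H) = -2*√(H + H) = -2*√2*√H)
(1308715 + 3026056)*(Z(1572) + x(2084)) = (1308715 + 3026056)*((394/27 - 1/27*1572) - 2*√2*√2084) = 4334771*((394/27 - 524/9) - 2*√2*2*√521) = 4334771*(-1178/27 - 4*√1042) = -5106360238/27 - 17339084*√1042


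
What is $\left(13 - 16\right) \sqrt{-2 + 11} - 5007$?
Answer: $-5016$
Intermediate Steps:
$\left(13 - 16\right) \sqrt{-2 + 11} - 5007 = - 3 \sqrt{9} - 5007 = \left(-3\right) 3 - 5007 = -9 - 5007 = -5016$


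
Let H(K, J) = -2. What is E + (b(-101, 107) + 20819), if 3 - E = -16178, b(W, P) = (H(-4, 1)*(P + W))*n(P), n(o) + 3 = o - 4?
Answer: 35800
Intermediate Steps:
n(o) = -7 + o (n(o) = -3 + (o - 4) = -3 + (-4 + o) = -7 + o)
b(W, P) = (-7 + P)*(-2*P - 2*W) (b(W, P) = (-2*(P + W))*(-7 + P) = (-2*P - 2*W)*(-7 + P) = (-7 + P)*(-2*P - 2*W))
E = 16181 (E = 3 - 1*(-16178) = 3 + 16178 = 16181)
E + (b(-101, 107) + 20819) = 16181 + (-2*(-7 + 107)*(107 - 101) + 20819) = 16181 + (-2*100*6 + 20819) = 16181 + (-1200 + 20819) = 16181 + 19619 = 35800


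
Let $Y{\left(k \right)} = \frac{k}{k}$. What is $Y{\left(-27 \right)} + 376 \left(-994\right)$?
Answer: $-373743$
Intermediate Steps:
$Y{\left(k \right)} = 1$
$Y{\left(-27 \right)} + 376 \left(-994\right) = 1 + 376 \left(-994\right) = 1 - 373744 = -373743$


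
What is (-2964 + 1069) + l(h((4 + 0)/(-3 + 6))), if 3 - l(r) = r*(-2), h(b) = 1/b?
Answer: -3781/2 ≈ -1890.5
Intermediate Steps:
h(b) = 1/b
l(r) = 3 + 2*r (l(r) = 3 - r*(-2) = 3 - (-2)*r = 3 + 2*r)
(-2964 + 1069) + l(h((4 + 0)/(-3 + 6))) = (-2964 + 1069) + (3 + 2/(((4 + 0)/(-3 + 6)))) = -1895 + (3 + 2/((4/3))) = -1895 + (3 + 2/((4*(1/3)))) = -1895 + (3 + 2/(4/3)) = -1895 + (3 + 2*(3/4)) = -1895 + (3 + 3/2) = -1895 + 9/2 = -3781/2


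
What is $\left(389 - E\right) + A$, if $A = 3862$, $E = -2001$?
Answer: $6252$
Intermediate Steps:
$\left(389 - E\right) + A = \left(389 - -2001\right) + 3862 = \left(389 + 2001\right) + 3862 = 2390 + 3862 = 6252$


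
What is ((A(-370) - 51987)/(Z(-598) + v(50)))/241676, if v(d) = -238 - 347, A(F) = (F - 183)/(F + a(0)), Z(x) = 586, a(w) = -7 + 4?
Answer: -9695299/45072574 ≈ -0.21510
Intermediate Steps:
a(w) = -3
A(F) = (-183 + F)/(-3 + F) (A(F) = (F - 183)/(F - 3) = (-183 + F)/(-3 + F))
v(d) = -585
((A(-370) - 51987)/(Z(-598) + v(50)))/241676 = (((-183 - 370)/(-3 - 370) - 51987)/(586 - 585))/241676 = ((-553/(-373) - 51987)/1)*(1/241676) = ((-1/373*(-553) - 51987)*1)*(1/241676) = ((553/373 - 51987)*1)*(1/241676) = -19390598/373*1*(1/241676) = -19390598/373*1/241676 = -9695299/45072574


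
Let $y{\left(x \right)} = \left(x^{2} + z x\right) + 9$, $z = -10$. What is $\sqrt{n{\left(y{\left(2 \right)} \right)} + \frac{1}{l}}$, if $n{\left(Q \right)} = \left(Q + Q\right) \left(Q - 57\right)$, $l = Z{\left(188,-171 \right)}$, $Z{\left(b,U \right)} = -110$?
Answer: $\frac{3 \sqrt{1204610}}{110} \approx 29.933$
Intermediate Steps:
$l = -110$
$y{\left(x \right)} = 9 + x^{2} - 10 x$ ($y{\left(x \right)} = \left(x^{2} - 10 x\right) + 9 = 9 + x^{2} - 10 x$)
$n{\left(Q \right)} = 2 Q \left(-57 + Q\right)$
$\sqrt{n{\left(y{\left(2 \right)} \right)} + \frac{1}{l}} = \sqrt{2 \left(9 + 2^{2} - 20\right) \left(-57 + \left(9 + 2^{2} - 20\right)\right) + \frac{1}{-110}} = \sqrt{2 \left(9 + 4 - 20\right) \left(-57 + \left(9 + 4 - 20\right)\right) - \frac{1}{110}} = \sqrt{2 \left(-7\right) \left(-57 - 7\right) - \frac{1}{110}} = \sqrt{2 \left(-7\right) \left(-64\right) - \frac{1}{110}} = \sqrt{896 - \frac{1}{110}} = \sqrt{\frac{98559}{110}} = \frac{3 \sqrt{1204610}}{110}$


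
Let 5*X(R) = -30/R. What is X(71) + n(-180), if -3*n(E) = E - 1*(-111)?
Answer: 1627/71 ≈ 22.915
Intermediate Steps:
X(R) = -6/R (X(R) = (-30/R)/5 = -6/R)
n(E) = -37 - E/3 (n(E) = -(E - 1*(-111))/3 = -(E + 111)/3 = -(111 + E)/3 = -37 - E/3)
X(71) + n(-180) = -6/71 + (-37 - ⅓*(-180)) = -6*1/71 + (-37 + 60) = -6/71 + 23 = 1627/71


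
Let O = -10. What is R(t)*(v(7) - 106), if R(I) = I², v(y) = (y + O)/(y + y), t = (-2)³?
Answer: -47584/7 ≈ -6797.7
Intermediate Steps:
t = -8
v(y) = (-10 + y)/(2*y) (v(y) = (y - 10)/(y + y) = (-10 + y)/((2*y)) = (-10 + y)*(1/(2*y)) = (-10 + y)/(2*y))
R(t)*(v(7) - 106) = (-8)²*((½)*(-10 + 7)/7 - 106) = 64*((½)*(⅐)*(-3) - 106) = 64*(-3/14 - 106) = 64*(-1487/14) = -47584/7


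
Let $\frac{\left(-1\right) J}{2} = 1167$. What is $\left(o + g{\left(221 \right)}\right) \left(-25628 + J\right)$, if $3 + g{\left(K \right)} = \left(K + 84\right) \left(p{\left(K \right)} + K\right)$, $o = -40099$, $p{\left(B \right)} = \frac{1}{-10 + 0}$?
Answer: $-762593645$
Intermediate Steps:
$J = -2334$ ($J = \left(-2\right) 1167 = -2334$)
$p{\left(B \right)} = - \frac{1}{10}$ ($p{\left(B \right)} = \frac{1}{-10} = - \frac{1}{10}$)
$g{\left(K \right)} = -3 + \left(84 + K\right) \left(- \frac{1}{10} + K\right)$ ($g{\left(K \right)} = -3 + \left(K + 84\right) \left(- \frac{1}{10} + K\right) = -3 + \left(84 + K\right) \left(- \frac{1}{10} + K\right)$)
$\left(o + g{\left(221 \right)}\right) \left(-25628 + J\right) = \left(-40099 + \left(- \frac{57}{5} + 221^{2} + \frac{839}{10} \cdot 221\right)\right) \left(-25628 - 2334\right) = \left(-40099 + \left(- \frac{57}{5} + 48841 + \frac{185419}{10}\right)\right) \left(-27962\right) = \left(-40099 + \frac{134743}{2}\right) \left(-27962\right) = \frac{54545}{2} \left(-27962\right) = -762593645$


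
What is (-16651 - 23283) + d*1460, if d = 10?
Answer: -25334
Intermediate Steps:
(-16651 - 23283) + d*1460 = (-16651 - 23283) + 10*1460 = -39934 + 14600 = -25334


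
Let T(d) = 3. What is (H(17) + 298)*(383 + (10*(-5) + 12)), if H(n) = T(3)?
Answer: 103845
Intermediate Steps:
H(n) = 3
(H(17) + 298)*(383 + (10*(-5) + 12)) = (3 + 298)*(383 + (10*(-5) + 12)) = 301*(383 + (-50 + 12)) = 301*(383 - 38) = 301*345 = 103845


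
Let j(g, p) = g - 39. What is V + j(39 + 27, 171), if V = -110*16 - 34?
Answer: -1767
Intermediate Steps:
j(g, p) = -39 + g
V = -1794 (V = -1760 - 34 = -1794)
V + j(39 + 27, 171) = -1794 + (-39 + (39 + 27)) = -1794 + (-39 + 66) = -1794 + 27 = -1767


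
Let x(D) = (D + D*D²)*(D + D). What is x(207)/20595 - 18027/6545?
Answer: 1602260756829/8986285 ≈ 1.7830e+5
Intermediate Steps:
x(D) = 2*D*(D + D³) (x(D) = (D + D³)*(2*D) = 2*D*(D + D³))
x(207)/20595 - 18027/6545 = (2*207²*(1 + 207²))/20595 - 18027/6545 = (2*42849*(1 + 42849))*(1/20595) - 18027*1/6545 = (2*42849*42850)*(1/20595) - 18027/6545 = 3672159300*(1/20595) - 18027/6545 = 244810620/1373 - 18027/6545 = 1602260756829/8986285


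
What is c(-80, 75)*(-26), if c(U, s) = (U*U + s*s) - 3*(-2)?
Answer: -312806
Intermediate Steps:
c(U, s) = 6 + U² + s² (c(U, s) = (U² + s²) + 6 = 6 + U² + s²)
c(-80, 75)*(-26) = (6 + (-80)² + 75²)*(-26) = (6 + 6400 + 5625)*(-26) = 12031*(-26) = -312806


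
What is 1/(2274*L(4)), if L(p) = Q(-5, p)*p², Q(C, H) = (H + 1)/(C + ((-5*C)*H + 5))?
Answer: 5/9096 ≈ 0.00054969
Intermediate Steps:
Q(C, H) = (1 + H)/(5 + C - 5*C*H) (Q(C, H) = (1 + H)/(C + (-5*C*H + 5)) = (1 + H)/(C + (5 - 5*C*H)) = (1 + H)/(5 + C - 5*C*H))
L(p) = p*(1 + p)/25 (L(p) = ((1 + p)/(5 - 5 - 5*(-5)*p))*p² = ((1 + p)/(5 - 5 + 25*p))*p² = ((1 + p)/((25*p)))*p² = ((1/(25*p))*(1 + p))*p² = ((1 + p)/(25*p))*p² = p*(1 + p)/25)
1/(2274*L(4)) = 1/(2274*((1/25)*4*(1 + 4))) = 1/(2274*((1/25)*4*5)) = 1/(2274*(⅘)) = 1/(9096/5) = 5/9096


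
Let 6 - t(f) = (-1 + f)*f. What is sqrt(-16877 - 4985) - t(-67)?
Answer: 4550 + I*sqrt(21862) ≈ 4550.0 + 147.86*I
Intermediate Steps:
t(f) = 6 - f*(-1 + f) (t(f) = 6 - (-1 + f)*f = 6 - f*(-1 + f))
sqrt(-16877 - 4985) - t(-67) = sqrt(-16877 - 4985) - (6 - 67 - 1*(-67)**2) = sqrt(-21862) - (6 - 67 - 1*4489) = I*sqrt(21862) - (6 - 67 - 4489) = I*sqrt(21862) - 1*(-4550) = I*sqrt(21862) + 4550 = 4550 + I*sqrt(21862)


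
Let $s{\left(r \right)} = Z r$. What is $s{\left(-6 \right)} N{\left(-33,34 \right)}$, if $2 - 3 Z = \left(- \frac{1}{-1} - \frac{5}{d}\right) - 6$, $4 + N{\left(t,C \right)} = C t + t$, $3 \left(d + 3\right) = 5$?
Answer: $\frac{15067}{2} \approx 7533.5$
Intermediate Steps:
$d = - \frac{4}{3}$ ($d = -3 + \frac{1}{3} \cdot 5 = -3 + \frac{5}{3} = - \frac{4}{3} \approx -1.3333$)
$N{\left(t,C \right)} = -4 + t + C t$ ($N{\left(t,C \right)} = -4 + \left(C t + t\right) = -4 + \left(t + C t\right) = -4 + t + C t$)
$Z = \frac{13}{12}$ ($Z = \frac{2}{3} - \frac{\left(- \frac{1}{-1} - \frac{5}{- \frac{4}{3}}\right) - 6}{3} = \frac{2}{3} - \frac{\left(\left(-1\right) \left(-1\right) - - \frac{15}{4}\right) - 6}{3} = \frac{2}{3} - \frac{\left(1 + \frac{15}{4}\right) - 6}{3} = \frac{2}{3} - \frac{\frac{19}{4} - 6}{3} = \frac{2}{3} - - \frac{5}{12} = \frac{2}{3} + \frac{5}{12} = \frac{13}{12} \approx 1.0833$)
$s{\left(r \right)} = \frac{13 r}{12}$
$s{\left(-6 \right)} N{\left(-33,34 \right)} = \frac{13}{12} \left(-6\right) \left(-4 - 33 + 34 \left(-33\right)\right) = - \frac{13 \left(-4 - 33 - 1122\right)}{2} = \left(- \frac{13}{2}\right) \left(-1159\right) = \frac{15067}{2}$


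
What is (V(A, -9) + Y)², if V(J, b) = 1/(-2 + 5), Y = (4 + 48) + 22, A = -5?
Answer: 49729/9 ≈ 5525.4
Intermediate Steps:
Y = 74 (Y = 52 + 22 = 74)
V(J, b) = ⅓ (V(J, b) = 1/3 = ⅓)
(V(A, -9) + Y)² = (⅓ + 74)² = (223/3)² = 49729/9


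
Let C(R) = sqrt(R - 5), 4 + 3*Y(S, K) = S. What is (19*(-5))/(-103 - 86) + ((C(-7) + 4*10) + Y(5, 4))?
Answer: 7718/189 + 2*I*sqrt(3) ≈ 40.836 + 3.4641*I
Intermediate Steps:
Y(S, K) = -4/3 + S/3
C(R) = sqrt(-5 + R)
(19*(-5))/(-103 - 86) + ((C(-7) + 4*10) + Y(5, 4)) = (19*(-5))/(-103 - 86) + ((sqrt(-5 - 7) + 4*10) + (-4/3 + (1/3)*5)) = -95/(-189) + ((sqrt(-12) + 40) + (-4/3 + 5/3)) = -1/189*(-95) + ((2*I*sqrt(3) + 40) + 1/3) = 95/189 + ((40 + 2*I*sqrt(3)) + 1/3) = 95/189 + (121/3 + 2*I*sqrt(3)) = 7718/189 + 2*I*sqrt(3)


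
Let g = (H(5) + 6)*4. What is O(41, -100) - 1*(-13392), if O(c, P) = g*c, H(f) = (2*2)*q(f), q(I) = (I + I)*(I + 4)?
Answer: 73416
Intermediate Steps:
q(I) = 2*I*(4 + I) (q(I) = (2*I)*(4 + I) = 2*I*(4 + I))
H(f) = 8*f*(4 + f) (H(f) = (2*2)*(2*f*(4 + f)) = 4*(2*f*(4 + f)) = 8*f*(4 + f))
g = 1464 (g = (8*5*(4 + 5) + 6)*4 = (8*5*9 + 6)*4 = (360 + 6)*4 = 366*4 = 1464)
O(c, P) = 1464*c
O(41, -100) - 1*(-13392) = 1464*41 - 1*(-13392) = 60024 + 13392 = 73416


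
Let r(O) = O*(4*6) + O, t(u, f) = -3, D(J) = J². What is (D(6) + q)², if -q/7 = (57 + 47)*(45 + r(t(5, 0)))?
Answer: 478559376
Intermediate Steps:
r(O) = 25*O (r(O) = O*24 + O = 24*O + O = 25*O)
q = 21840 (q = -7*(57 + 47)*(45 + 25*(-3)) = -728*(45 - 75) = -728*(-30) = -7*(-3120) = 21840)
(D(6) + q)² = (6² + 21840)² = (36 + 21840)² = 21876² = 478559376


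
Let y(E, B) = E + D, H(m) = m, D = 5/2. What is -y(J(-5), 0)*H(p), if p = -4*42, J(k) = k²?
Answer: 4620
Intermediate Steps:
D = 5/2 (D = 5*(½) = 5/2 ≈ 2.5000)
p = -168
y(E, B) = 5/2 + E (y(E, B) = E + 5/2 = 5/2 + E)
-y(J(-5), 0)*H(p) = -(5/2 + (-5)²)*(-168) = -(5/2 + 25)*(-168) = -55*(-168)/2 = -1*(-4620) = 4620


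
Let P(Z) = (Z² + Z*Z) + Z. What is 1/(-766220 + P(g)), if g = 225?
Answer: -1/664745 ≈ -1.5043e-6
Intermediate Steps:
P(Z) = Z + 2*Z² (P(Z) = (Z² + Z²) + Z = 2*Z² + Z = Z + 2*Z²)
1/(-766220 + P(g)) = 1/(-766220 + 225*(1 + 2*225)) = 1/(-766220 + 225*(1 + 450)) = 1/(-766220 + 225*451) = 1/(-766220 + 101475) = 1/(-664745) = -1/664745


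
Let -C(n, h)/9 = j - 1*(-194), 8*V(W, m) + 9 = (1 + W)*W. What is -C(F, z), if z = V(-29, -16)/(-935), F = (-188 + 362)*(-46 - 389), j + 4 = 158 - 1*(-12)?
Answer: 3240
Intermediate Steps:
j = 166 (j = -4 + (158 - 1*(-12)) = -4 + (158 + 12) = -4 + 170 = 166)
V(W, m) = -9/8 + W*(1 + W)/8 (V(W, m) = -9/8 + ((1 + W)*W)/8 = -9/8 + (W*(1 + W))/8 = -9/8 + W*(1 + W)/8)
F = -75690 (F = 174*(-435) = -75690)
z = -73/680 (z = (-9/8 + (1/8)*(-29) + (1/8)*(-29)**2)/(-935) = (-9/8 - 29/8 + (1/8)*841)*(-1/935) = (-9/8 - 29/8 + 841/8)*(-1/935) = (803/8)*(-1/935) = -73/680 ≈ -0.10735)
C(n, h) = -3240 (C(n, h) = -9*(166 - 1*(-194)) = -9*(166 + 194) = -9*360 = -3240)
-C(F, z) = -1*(-3240) = 3240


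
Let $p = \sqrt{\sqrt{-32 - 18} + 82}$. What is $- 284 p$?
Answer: $- 284 \sqrt{82 + 5 i \sqrt{2}} \approx -2574.1 - 110.78 i$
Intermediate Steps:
$p = \sqrt{82 + 5 i \sqrt{2}}$ ($p = \sqrt{\sqrt{-50} + 82} = \sqrt{5 i \sqrt{2} + 82} = \sqrt{82 + 5 i \sqrt{2}} \approx 9.0638 + 0.39007 i$)
$- 284 p = - 284 \sqrt{82 + 5 i \sqrt{2}}$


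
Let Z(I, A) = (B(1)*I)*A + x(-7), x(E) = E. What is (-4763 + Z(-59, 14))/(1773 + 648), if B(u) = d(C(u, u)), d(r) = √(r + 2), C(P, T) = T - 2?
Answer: -5596/2421 ≈ -2.3114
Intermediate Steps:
C(P, T) = -2 + T
d(r) = √(2 + r)
B(u) = √u (B(u) = √(2 + (-2 + u)) = √u)
Z(I, A) = -7 + A*I (Z(I, A) = (√1*I)*A - 7 = (1*I)*A - 7 = I*A - 7 = A*I - 7 = -7 + A*I)
(-4763 + Z(-59, 14))/(1773 + 648) = (-4763 + (-7 + 14*(-59)))/(1773 + 648) = (-4763 + (-7 - 826))/2421 = (-4763 - 833)*(1/2421) = -5596*1/2421 = -5596/2421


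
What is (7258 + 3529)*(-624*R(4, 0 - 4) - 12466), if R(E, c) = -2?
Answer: -121008566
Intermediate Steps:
(7258 + 3529)*(-624*R(4, 0 - 4) - 12466) = (7258 + 3529)*(-624*(-2) - 12466) = 10787*(1248 - 12466) = 10787*(-11218) = -121008566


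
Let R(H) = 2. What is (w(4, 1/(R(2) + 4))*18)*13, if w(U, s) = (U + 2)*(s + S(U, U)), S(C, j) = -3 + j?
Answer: 1638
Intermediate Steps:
w(U, s) = (2 + U)*(-3 + U + s) (w(U, s) = (U + 2)*(s + (-3 + U)) = (2 + U)*(-3 + U + s))
(w(4, 1/(R(2) + 4))*18)*13 = ((-6 + 4**2 - 1*4 + 2/(2 + 4) + 4/(2 + 4))*18)*13 = ((-6 + 16 - 4 + 2/6 + 4/6)*18)*13 = ((-6 + 16 - 4 + 2*(1/6) + 4*(1/6))*18)*13 = ((-6 + 16 - 4 + 1/3 + 2/3)*18)*13 = (7*18)*13 = 126*13 = 1638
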